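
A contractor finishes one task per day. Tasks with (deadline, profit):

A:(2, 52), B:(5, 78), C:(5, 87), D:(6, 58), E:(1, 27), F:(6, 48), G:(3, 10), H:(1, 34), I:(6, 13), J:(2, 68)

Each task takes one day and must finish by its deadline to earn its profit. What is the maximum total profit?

391

Sort by profit descending; place each in the latest free slot ≤ its deadline.
Profit order: C=87 B=78 J=68 D=58 A=52 F=48 H=34 E=27 I=13 G=10
Assign: C→slot 5, B→slot 4, J→slot 2, D→slot 6, A→slot 1, F→slot 3, H skipped, E skipped, I skipped, G skipped.
Slots: [1:A] [2:J] [3:F] [4:B] [5:C] [6:D]
Profit = 52 + 68 + 48 + 78 + 87 + 58 = 391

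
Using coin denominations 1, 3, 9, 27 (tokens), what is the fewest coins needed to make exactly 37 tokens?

3

37 = 1×27 + 1×9 + 1×1
Total coins = 1 + 1 + 1 = 3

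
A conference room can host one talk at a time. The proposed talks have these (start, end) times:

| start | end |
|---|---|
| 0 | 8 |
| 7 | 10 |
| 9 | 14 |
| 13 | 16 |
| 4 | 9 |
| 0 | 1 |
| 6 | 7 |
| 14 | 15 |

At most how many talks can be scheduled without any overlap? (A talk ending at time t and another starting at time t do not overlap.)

4

By end time: (0,1), (6,7), (0,8), (4,9), (7,10), (9,14), (14,15), (13,16).
Pick (0,1); next start ≥ 1 → (6,7); next start ≥ 7 → (7,10); next start ≥ 10 → (14,15).
Selected 4 talks.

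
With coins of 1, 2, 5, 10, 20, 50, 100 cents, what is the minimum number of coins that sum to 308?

6

Use the largest denomination that fits, subtract, and repeat.
308 = 3×100 + 1×5 + 1×2 + 1×1
Total coins = 3 + 1 + 1 + 1 = 6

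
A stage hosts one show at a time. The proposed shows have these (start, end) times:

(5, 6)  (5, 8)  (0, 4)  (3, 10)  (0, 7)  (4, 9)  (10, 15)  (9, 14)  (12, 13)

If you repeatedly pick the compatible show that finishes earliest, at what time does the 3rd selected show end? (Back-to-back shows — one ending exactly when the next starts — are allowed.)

By end time: (0,4), (5,6), (0,7), (5,8), (4,9), (3,10), (12,13), (9,14), (10,15).
Pick (0,4); next start ≥ 4 → (5,6); next start ≥ 6 → (12,13).
Selected: (0,4) (5,6) (12,13)

13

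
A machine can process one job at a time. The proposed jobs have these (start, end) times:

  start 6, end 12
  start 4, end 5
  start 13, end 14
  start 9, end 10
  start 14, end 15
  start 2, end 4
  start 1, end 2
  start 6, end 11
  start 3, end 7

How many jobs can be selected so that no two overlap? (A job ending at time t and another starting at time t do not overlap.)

Sorted by end: (1,2)  (2,4)  (4,5)  (3,7)  (9,10)  (6,11)  (6,12)  (13,14)  (14,15)
take (1,2); take (2,4); take (4,5); take (9,10); skip (6,11); take (13,14); take (14,15).
Selected 6 jobs.

6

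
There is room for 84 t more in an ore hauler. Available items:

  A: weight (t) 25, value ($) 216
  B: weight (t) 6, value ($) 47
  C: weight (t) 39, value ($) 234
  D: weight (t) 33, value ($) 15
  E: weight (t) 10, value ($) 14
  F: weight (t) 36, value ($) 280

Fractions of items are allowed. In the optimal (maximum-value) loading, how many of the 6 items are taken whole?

3

Sort by value per unit weight and fill in that order.
Order: A (216/25=8.64) > B (47/6=7.83) > F (280/36=7.78) > C (234/39=6.00) > E (14/10=1.40) > D (15/33=0.45)
Fill: take A (25 @ 216) → take B (6 @ 47) → take F (36 @ 280) → take 17/39 of C → 102.00; 84/84 used.
3 item(s) taken whole; one partial (take 17/39 of C).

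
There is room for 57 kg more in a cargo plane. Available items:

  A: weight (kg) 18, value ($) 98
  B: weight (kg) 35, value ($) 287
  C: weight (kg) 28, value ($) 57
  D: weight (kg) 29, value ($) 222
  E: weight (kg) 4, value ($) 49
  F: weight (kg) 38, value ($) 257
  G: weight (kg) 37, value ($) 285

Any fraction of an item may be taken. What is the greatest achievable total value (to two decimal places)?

Ratios (sorted): E 12.25, B 8.20, G 7.70, D 7.66, F 6.76, A 5.44, C 2.04
take E (4 @ 49); take B (35 @ 287); take 18/37 of G → 138.65. Capacity used 57/57.
Total value = 474.65

474.65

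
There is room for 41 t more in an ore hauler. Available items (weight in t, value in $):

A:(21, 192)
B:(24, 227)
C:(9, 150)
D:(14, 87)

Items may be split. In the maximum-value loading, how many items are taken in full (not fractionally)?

2

Order: C (150/9=16.67) > B (227/24=9.46) > A (192/21=9.14) > D (87/14=6.21)
Fill: take C (9 @ 150) → take B (24 @ 227) → take 8/21 of A → 73.14; 41/41 used.
2 item(s) taken whole; one partial (take 8/21 of A).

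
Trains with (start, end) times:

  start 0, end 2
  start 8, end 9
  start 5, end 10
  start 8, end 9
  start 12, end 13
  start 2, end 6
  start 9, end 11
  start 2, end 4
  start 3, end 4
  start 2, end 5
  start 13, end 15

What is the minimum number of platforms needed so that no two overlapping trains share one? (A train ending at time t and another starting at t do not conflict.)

4

starts: [0, 2, 2, 2, 3, 5, 8, 8, 9, 12, 13]
ends:   [2, 4, 4, 5, 6, 9, 9, 10, 11, 13, 15]
s0→1 e2→0 s2→1 s2→2 s2→3 s3→4  — peak 4.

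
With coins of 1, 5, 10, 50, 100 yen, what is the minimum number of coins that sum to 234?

9

Greedy: take as many of the largest coin as possible, then repeat with the remainder.
234 − 2×100→34 − 3×10→4 − 4×1→0
Total coins = 2 + 3 + 4 = 9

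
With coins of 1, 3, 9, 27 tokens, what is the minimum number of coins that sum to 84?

4

84 − 3×27→3 − 1×3→0
Total coins = 3 + 1 = 4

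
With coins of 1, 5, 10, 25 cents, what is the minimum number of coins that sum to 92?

92 − 3×25→17 − 1×10→7 − 1×5→2 − 2×1→0
Total coins = 3 + 1 + 1 + 2 = 7

7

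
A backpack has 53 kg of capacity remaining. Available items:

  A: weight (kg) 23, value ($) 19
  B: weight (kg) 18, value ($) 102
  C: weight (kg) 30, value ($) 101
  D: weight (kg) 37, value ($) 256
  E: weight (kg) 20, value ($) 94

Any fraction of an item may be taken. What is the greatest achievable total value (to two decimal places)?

346.67

Sort by value per unit weight and fill in that order.
Ratios (sorted): D 6.92, B 5.67, E 4.70, C 3.37, A 0.83
take D (37 @ 256); take 16/18 of B → 90.67. Capacity used 53/53.
Total value = 346.67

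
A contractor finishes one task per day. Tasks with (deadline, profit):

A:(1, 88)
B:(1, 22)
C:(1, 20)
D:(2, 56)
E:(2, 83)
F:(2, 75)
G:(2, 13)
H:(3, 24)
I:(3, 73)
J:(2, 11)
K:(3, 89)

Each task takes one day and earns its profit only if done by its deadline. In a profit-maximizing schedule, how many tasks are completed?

Sort by profit descending; place each in the latest free slot ≤ its deadline.
By profit: K(d3,89), A(d1,88), E(d2,83), F(d2,75), I(d3,73), D(d2,56), H(d3,24), B(d1,22), C(d1,20), G(d2,13), J(d2,11)
K→slot 3; A→slot 1; E→slot 2; F skipped; I skipped; D skipped; H skipped; B skipped; C skipped; G skipped; J skipped.
3 of 11 scheduled.

3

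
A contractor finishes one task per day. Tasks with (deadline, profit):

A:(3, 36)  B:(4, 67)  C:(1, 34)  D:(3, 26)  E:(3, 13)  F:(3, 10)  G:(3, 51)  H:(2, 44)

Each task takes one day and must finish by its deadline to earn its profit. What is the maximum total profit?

Sort by profit descending; place each in the latest free slot ≤ its deadline.
By profit: B(d4,67), G(d3,51), H(d2,44), A(d3,36), C(d1,34), D(d3,26), E(d3,13), F(d3,10)
B→slot 4; G→slot 3; H→slot 2; A→slot 1; C skipped; D skipped; E skipped; F skipped.
Profit = 36 + 44 + 51 + 67 = 198

198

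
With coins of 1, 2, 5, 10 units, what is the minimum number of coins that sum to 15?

Use the largest denomination that fits, subtract, and repeat.
15 − 1×10→5 − 1×5→0
Total coins = 1 + 1 = 2

2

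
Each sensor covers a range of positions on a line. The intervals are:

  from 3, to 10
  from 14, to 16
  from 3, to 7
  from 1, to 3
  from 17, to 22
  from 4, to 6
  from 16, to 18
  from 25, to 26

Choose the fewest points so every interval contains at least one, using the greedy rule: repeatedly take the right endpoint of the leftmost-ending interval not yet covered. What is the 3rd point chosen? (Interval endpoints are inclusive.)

16

By right end: [1,3]  [4,6]  [3,7]  [3,10]  [14,16]  [16,18]  [17,22]  [25,26]
[1,3] uncovered → point at 3; [4,6] uncovered → point at 6; [14,16] uncovered → point at 16; [17,22] uncovered → point at 22; [25,26] uncovered → point at 26.
Points: 3, 6, 16, 22, 26 (5 total).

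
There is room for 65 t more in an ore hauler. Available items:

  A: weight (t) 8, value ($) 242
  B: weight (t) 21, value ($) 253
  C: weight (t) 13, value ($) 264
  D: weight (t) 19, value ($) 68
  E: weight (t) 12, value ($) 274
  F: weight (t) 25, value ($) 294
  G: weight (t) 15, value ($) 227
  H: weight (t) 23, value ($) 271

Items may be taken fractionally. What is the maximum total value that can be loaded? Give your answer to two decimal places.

Greedy by value/weight ratio, highest first.
Ratios (sorted): A 30.25, E 22.83, C 20.31, G 15.13, B 12.05, H 11.78, F 11.76, D 3.58
take A (8 @ 242); take E (12 @ 274); take C (13 @ 264); take G (15 @ 227); take 17/21 of B → 204.81. Capacity used 65/65.
Total value = 1211.81

1211.81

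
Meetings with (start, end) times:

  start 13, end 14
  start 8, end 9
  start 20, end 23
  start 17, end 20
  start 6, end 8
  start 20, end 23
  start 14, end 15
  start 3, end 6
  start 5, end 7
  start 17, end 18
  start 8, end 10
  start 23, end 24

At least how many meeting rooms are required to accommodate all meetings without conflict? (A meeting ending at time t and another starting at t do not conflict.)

starts: [3, 5, 6, 8, 8, 13, 14, 17, 17, 20, 20, 23]
ends:   [6, 7, 8, 9, 10, 14, 15, 18, 20, 23, 23, 24]
s3→1 s5→2  — peak 2.

2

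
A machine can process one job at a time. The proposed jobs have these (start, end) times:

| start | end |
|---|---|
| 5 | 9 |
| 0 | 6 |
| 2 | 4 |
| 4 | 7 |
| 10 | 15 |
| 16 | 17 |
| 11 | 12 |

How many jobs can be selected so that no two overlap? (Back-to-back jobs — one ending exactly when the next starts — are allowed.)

4

Greedy by earliest finish: after sorting by end time, pick each interval compatible with the last pick.
By end time: (2,4), (0,6), (4,7), (5,9), (11,12), (10,15), (16,17).
Pick (2,4); next start ≥ 4 → (4,7); next start ≥ 7 → (11,12); next start ≥ 12 → (16,17).
Selected 4 jobs.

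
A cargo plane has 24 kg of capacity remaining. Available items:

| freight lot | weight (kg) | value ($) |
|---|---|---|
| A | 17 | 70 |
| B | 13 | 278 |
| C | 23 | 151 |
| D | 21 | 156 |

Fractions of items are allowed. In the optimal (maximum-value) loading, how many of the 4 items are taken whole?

Sort by value per unit weight and fill in that order.
Order: B (278/13=21.38) > D (156/21=7.43) > C (151/23=6.57) > A (70/17=4.12)
Fill: take B (13 @ 278) → take 11/21 of D → 81.71; 24/24 used.
1 item(s) taken whole; one partial (take 11/21 of D).

1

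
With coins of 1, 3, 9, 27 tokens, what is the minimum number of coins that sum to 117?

117 − 4×27→9 − 1×9→0
Total coins = 4 + 1 = 5

5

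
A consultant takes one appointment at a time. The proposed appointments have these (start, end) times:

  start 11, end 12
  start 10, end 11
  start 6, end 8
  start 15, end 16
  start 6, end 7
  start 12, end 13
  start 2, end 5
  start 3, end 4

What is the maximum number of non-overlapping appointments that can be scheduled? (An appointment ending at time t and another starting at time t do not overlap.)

Sorted by end: (3,4)  (2,5)  (6,7)  (6,8)  (10,11)  (11,12)  (12,13)  (15,16)
take (3,4); take (6,7); take (10,11); take (11,12); take (12,13); take (15,16).
Selected 6 appointments.

6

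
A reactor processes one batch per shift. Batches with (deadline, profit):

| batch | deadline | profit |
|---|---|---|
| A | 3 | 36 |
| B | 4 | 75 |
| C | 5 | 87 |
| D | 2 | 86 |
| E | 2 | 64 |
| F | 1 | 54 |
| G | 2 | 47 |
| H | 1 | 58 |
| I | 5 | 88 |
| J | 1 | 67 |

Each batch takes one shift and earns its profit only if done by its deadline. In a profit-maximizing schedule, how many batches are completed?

Take jobs in profit order; each goes to the latest open slot no later than its deadline.
By profit: I(d5,88), C(d5,87), D(d2,86), B(d4,75), J(d1,67), E(d2,64), H(d1,58), F(d1,54), G(d2,47), A(d3,36)
I→slot 5; C→slot 4; D→slot 2; B→slot 3; J→slot 1; E skipped; H skipped; F skipped; G skipped; A skipped.
5 of 10 scheduled.

5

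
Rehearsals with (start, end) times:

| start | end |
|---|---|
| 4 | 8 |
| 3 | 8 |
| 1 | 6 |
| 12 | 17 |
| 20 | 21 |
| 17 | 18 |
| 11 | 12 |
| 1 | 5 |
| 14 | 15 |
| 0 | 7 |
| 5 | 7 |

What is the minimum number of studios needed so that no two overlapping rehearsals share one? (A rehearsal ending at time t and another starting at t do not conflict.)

5

The answer is the maximum number of intervals overlapping at any instant.
Events (time:±→running): 0:+→1 1:+→2 1:+→3 3:+→4 4:+→5 … peak 5.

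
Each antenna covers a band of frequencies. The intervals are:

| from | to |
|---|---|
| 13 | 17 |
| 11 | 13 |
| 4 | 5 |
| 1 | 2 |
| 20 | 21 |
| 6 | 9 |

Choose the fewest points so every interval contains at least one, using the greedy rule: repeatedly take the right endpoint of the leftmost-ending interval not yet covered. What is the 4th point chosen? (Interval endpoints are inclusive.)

13

Sort by right endpoint; whenever an interval is uncovered, place a point at its right end.
By right end: [1,2]  [4,5]  [6,9]  [11,13]  [13,17]  [20,21]
[1,2] uncovered → point at 2; [4,5] uncovered → point at 5; [6,9] uncovered → point at 9; [11,13] uncovered → point at 13; [20,21] uncovered → point at 21.
Points: 2, 5, 9, 13, 21 (5 total).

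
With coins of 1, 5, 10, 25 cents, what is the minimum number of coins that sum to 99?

9

Greedy: take as many of the largest coin as possible, then repeat with the remainder.
99 = 3×25 + 2×10 + 4×1
Total coins = 3 + 2 + 4 = 9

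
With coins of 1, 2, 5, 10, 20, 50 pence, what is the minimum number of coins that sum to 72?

72 − 1×50→22 − 1×20→2 − 1×2→0
Total coins = 1 + 1 + 1 = 3

3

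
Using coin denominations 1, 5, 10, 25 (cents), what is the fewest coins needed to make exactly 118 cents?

9

118 − 4×25→18 − 1×10→8 − 1×5→3 − 3×1→0
Total coins = 4 + 1 + 1 + 3 = 9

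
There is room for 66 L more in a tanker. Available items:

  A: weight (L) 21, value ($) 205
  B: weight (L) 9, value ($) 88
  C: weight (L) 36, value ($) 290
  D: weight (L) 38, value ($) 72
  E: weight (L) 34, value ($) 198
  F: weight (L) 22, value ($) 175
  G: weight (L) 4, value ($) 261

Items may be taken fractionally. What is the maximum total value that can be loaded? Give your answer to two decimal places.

Order: G (261/4=65.25) > B (88/9=9.78) > A (205/21=9.76) > C (290/36=8.06) > F (175/22=7.95) > E (198/34=5.82) > D (72/38=1.89)
Fill: take G (4 @ 261) → take B (9 @ 88) → take A (21 @ 205) → take 32/36 of C → 257.78; 66/66 used.
Total value = 811.78

811.78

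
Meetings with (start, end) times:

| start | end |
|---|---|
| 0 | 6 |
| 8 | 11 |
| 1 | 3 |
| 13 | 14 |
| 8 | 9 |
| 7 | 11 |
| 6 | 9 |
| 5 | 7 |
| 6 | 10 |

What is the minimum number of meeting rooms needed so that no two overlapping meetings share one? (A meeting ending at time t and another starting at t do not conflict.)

5

The answer is the maximum number of intervals overlapping at any instant.
starts: [0, 1, 5, 6, 6, 7, 8, 8, 13]
ends:   [3, 6, 7, 9, 9, 10, 11, 11, 14]
s0→1 s1→2 e3→1 s5→2 e6→1 s6→2 s6→3 e7→2 s7→3 s8→4 s8→5  — peak 5.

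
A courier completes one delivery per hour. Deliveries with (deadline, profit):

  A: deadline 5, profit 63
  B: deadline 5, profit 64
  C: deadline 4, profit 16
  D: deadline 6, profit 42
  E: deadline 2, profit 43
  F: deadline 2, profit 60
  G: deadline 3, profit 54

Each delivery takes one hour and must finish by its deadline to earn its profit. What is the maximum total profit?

326

Sort by profit descending; place each in the latest free slot ≤ its deadline.
Profit order: B=64 A=63 F=60 G=54 E=43 D=42 C=16
Assign: B→slot 5, A→slot 4, F→slot 2, G→slot 3, E→slot 1, D→slot 6, C skipped.
Slots: [1:E] [2:F] [3:G] [4:A] [5:B] [6:D]
Profit = 43 + 60 + 54 + 63 + 64 + 42 = 326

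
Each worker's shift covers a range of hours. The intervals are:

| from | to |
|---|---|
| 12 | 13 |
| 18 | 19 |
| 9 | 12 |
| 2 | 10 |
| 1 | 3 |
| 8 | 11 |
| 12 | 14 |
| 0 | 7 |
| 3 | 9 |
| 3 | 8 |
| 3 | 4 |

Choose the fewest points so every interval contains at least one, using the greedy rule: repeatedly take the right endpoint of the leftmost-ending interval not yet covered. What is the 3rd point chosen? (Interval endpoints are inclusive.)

13

Sorted: [1,3] [3,4] [0,7] [3,8] [3,9] [2,10] [8,11] [9,12] [12,13] [12,14] [18,19]
{[1,3],[3,4],[0,7],[3,8],[3,9],[2,10]} hit by 3; {[8,11],[9,12]} hit by 11; {[12,13],[12,14]} hit by 13; {[18,19]} hit by 19.
Points: 3, 11, 13, 19 (4 total).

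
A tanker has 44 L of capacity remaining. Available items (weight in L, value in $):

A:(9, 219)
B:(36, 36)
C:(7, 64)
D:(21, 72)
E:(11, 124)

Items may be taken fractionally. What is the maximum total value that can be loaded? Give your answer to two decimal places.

465.29

Sort by value per unit weight and fill in that order.
Ratios (sorted): A 24.33, E 11.27, C 9.14, D 3.43, B 1.00
take A (9 @ 219); take E (11 @ 124); take C (7 @ 64); take 17/21 of D → 58.29. Capacity used 44/44.
Total value = 465.29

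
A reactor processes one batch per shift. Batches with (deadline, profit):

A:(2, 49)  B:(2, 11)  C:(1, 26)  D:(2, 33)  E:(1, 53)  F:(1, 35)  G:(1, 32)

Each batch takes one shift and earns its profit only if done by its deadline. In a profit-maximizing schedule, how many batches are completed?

Take jobs in profit order; each goes to the latest open slot no later than its deadline.
By profit: E(d1,53), A(d2,49), F(d1,35), D(d2,33), G(d1,32), C(d1,26), B(d2,11)
E→slot 1; A→slot 2; F skipped; D skipped; G skipped; C skipped; B skipped.
2 of 7 scheduled.

2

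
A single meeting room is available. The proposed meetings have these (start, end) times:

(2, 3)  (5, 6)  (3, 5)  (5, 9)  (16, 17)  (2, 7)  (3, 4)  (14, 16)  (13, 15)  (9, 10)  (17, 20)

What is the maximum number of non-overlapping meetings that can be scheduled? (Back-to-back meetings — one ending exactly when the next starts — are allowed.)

7

By end time: (2,3), (3,4), (3,5), (5,6), (2,7), (5,9), (9,10), (13,15), (14,16), (16,17), (17,20).
Pick (2,3); next start ≥ 3 → (3,4); next start ≥ 4 → (5,6); next start ≥ 6 → (9,10); next start ≥ 10 → (13,15); next start ≥ 15 → (16,17); next start ≥ 17 → (17,20).
Selected 7 meetings.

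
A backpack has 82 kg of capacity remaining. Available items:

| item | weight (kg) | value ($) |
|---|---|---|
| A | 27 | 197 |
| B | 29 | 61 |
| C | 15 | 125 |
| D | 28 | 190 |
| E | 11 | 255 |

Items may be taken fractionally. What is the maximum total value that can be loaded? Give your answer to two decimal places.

769.10

Sort by value per unit weight and fill in that order.
Ratios (sorted): E 23.18, C 8.33, A 7.30, D 6.79, B 2.10
take E (11 @ 255); take C (15 @ 125); take A (27 @ 197); take D (28 @ 190); take 1/29 of B → 2.10. Capacity used 82/82.
Total value = 769.10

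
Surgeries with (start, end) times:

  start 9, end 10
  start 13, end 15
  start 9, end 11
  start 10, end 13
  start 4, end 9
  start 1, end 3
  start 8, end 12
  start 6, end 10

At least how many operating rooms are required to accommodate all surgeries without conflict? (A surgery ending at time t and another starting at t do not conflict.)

Count concurrent intervals with a sweep; the peak is the room count.
Events (time:±→running): 1:+→1 3:-→0 4:+→1 6:+→2 8:+→3 9:-→2 9:+→3 9:+→4 … peak 4.

4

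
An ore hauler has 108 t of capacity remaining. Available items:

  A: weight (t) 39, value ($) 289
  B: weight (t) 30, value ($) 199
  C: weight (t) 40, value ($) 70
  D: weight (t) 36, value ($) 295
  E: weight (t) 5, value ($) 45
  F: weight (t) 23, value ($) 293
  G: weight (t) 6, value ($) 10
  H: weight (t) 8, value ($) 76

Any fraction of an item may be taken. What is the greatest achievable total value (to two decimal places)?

Greedy by value/weight ratio, highest first.
Order: F (293/23=12.74) > H (76/8=9.50) > E (45/5=9.00) > D (295/36=8.19) > A (289/39=7.41) > B (199/30=6.63) > C (70/40=1.75) > G (10/6=1.67)
Fill: take F (23 @ 293) → take H (8 @ 76) → take E (5 @ 45) → take D (36 @ 295) → take 36/39 of A → 266.77; 108/108 used.
Total value = 975.77

975.77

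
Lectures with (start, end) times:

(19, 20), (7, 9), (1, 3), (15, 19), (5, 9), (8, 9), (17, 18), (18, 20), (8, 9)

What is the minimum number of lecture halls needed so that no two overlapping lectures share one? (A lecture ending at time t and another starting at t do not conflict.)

The answer is the maximum number of intervals overlapping at any instant.
starts: [1, 5, 7, 8, 8, 15, 17, 18, 19]
ends:   [3, 9, 9, 9, 9, 18, 19, 20, 20]
s1→1 e3→0 s5→1 s7→2 s8→3 s8→4  — peak 4.

4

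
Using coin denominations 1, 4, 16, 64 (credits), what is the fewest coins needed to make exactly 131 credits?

5

131 − 2×64→3 − 3×1→0
Total coins = 2 + 3 = 5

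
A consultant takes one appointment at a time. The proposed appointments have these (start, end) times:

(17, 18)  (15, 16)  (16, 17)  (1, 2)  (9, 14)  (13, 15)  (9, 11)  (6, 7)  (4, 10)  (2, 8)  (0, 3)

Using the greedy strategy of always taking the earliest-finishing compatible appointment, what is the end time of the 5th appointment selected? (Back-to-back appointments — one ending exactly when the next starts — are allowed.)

Greedy by earliest finish: after sorting by end time, pick each interval compatible with the last pick.
Sorted by end: (1,2)  (0,3)  (6,7)  (2,8)  (4,10)  (9,11)  (9,14)  (13,15)  (15,16)  (16,17)  (17,18)
take (1,2); take (6,7); skip (4,10); take (9,11); take (13,15); take (15,16); take (16,17); take (17,18).
Selected: (1,2) (6,7) (9,11) (13,15) (15,16) (16,17) (17,18)

16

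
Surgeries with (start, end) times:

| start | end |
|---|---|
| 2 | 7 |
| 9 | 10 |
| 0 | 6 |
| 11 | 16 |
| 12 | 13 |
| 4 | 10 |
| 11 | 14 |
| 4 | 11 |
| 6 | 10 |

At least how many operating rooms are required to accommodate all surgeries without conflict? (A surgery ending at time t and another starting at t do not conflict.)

Events (time:±→running): 0:+→1 2:+→2 4:+→3 4:+→4 … peak 4.

4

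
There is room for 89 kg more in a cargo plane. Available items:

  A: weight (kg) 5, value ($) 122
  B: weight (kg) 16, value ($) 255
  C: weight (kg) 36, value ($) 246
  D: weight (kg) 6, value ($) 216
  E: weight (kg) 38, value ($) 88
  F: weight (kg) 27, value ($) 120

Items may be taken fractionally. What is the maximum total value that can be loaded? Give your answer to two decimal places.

Greedy by value/weight ratio, highest first.
Order: D (216/6=36.00) > A (122/5=24.40) > B (255/16=15.94) > C (246/36=6.83) > F (120/27=4.44) > E (88/38=2.32)
Fill: take D (6 @ 216) → take A (5 @ 122) → take B (16 @ 255) → take C (36 @ 246) → take 26/27 of F → 115.56; 89/89 used.
Total value = 954.56

954.56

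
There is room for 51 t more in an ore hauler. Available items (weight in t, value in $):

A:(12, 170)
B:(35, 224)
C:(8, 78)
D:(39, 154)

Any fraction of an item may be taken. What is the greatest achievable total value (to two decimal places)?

446.40

Ratios (sorted): A 14.17, C 9.75, B 6.40, D 3.95
take A (12 @ 170); take C (8 @ 78); take 31/35 of B → 198.40. Capacity used 51/51.
Total value = 446.40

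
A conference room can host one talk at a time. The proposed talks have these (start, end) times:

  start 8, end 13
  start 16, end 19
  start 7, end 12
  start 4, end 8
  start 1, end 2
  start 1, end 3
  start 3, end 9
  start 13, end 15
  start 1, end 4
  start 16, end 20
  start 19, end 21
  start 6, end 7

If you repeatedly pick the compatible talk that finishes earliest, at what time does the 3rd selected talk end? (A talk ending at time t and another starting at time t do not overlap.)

12

Greedy by earliest finish: after sorting by end time, pick each interval compatible with the last pick.
By end time: (1,2), (1,3), (1,4), (6,7), (4,8), (3,9), (7,12), (8,13), (13,15), (16,19), (16,20), (19,21).
Pick (1,2); next start ≥ 2 → (6,7); next start ≥ 7 → (7,12); next start ≥ 12 → (13,15); next start ≥ 15 → (16,19); next start ≥ 19 → (19,21).
Selected: (1,2) (6,7) (7,12) (13,15) (16,19) (19,21)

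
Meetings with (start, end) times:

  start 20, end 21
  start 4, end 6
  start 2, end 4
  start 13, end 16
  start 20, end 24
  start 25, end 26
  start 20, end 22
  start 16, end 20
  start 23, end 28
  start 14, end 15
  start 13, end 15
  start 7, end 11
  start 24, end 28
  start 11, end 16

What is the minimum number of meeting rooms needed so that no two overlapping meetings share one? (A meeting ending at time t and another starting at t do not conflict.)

starts: [2, 4, 7, 11, 13, 13, 14, 16, 20, 20, 20, 23, 24, 25]
ends:   [4, 6, 11, 15, 15, 16, 16, 20, 21, 22, 24, 26, 28, 28]
s2→1 e4→0 s4→1 e6→0 s7→1 e11→0 s11→1 s13→2 s13→3 s14→4  — peak 4.

4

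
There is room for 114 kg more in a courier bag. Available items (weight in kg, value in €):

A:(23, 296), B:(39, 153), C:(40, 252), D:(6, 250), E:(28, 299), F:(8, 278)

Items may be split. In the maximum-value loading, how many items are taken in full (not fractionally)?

5

Sort by value per unit weight and fill in that order.
Ratios (sorted): D 41.67, F 34.75, A 12.87, E 10.68, C 6.30, B 3.92
take D (6 @ 250); take F (8 @ 278); take A (23 @ 296); take E (28 @ 299); take C (40 @ 252); take 9/39 of B → 35.31. Capacity used 114/114.
5 item(s) taken whole; one partial (take 9/39 of B).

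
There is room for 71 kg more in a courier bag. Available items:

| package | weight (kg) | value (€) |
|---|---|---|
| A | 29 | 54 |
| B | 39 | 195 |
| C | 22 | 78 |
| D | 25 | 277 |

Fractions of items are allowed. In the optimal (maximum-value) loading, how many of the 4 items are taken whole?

Ratios (sorted): D 11.08, B 5.00, C 3.55, A 1.86
take D (25 @ 277); take B (39 @ 195); take 7/22 of C → 24.82. Capacity used 71/71.
2 item(s) taken whole; one partial (take 7/22 of C).

2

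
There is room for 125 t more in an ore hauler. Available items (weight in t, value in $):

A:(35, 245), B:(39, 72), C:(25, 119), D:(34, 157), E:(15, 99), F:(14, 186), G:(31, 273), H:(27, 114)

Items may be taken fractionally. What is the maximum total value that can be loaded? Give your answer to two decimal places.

Sort by value per unit weight and fill in that order.
Order: F (186/14=13.29) > G (273/31=8.81) > A (245/35=7.00) > E (99/15=6.60) > C (119/25=4.76) > D (157/34=4.62) > H (114/27=4.22) > B (72/39=1.85)
Fill: take F (14 @ 186) → take G (31 @ 273) → take A (35 @ 245) → take E (15 @ 99) → take C (25 @ 119) → take 5/34 of D → 23.09; 125/125 used.
Total value = 945.09

945.09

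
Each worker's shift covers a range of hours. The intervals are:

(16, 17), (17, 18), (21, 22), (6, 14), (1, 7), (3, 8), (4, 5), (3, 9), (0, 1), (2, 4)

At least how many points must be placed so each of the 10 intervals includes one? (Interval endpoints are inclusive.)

Process intervals by earliest right end; each time one isn't hit yet, stab at its right endpoint.
By right end: [0,1]  [2,4]  [4,5]  [1,7]  [3,8]  [3,9]  [6,14]  [16,17]  [17,18]  [21,22]
[0,1] uncovered → point at 1; [2,4] uncovered → point at 4; [6,14] uncovered → point at 14; [16,17] uncovered → point at 17; [21,22] uncovered → point at 22.
Points: 1, 4, 14, 17, 22 (5 total).

5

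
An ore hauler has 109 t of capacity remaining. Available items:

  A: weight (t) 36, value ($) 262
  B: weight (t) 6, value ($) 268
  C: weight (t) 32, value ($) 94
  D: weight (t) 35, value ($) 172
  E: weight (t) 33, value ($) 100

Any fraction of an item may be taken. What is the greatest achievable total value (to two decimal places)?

Sort by value per unit weight and fill in that order.
Order: B (268/6=44.67) > A (262/36=7.28) > D (172/35=4.91) > E (100/33=3.03) > C (94/32=2.94)
Fill: take B (6 @ 268) → take A (36 @ 262) → take D (35 @ 172) → take 32/33 of E → 96.97; 109/109 used.
Total value = 798.97

798.97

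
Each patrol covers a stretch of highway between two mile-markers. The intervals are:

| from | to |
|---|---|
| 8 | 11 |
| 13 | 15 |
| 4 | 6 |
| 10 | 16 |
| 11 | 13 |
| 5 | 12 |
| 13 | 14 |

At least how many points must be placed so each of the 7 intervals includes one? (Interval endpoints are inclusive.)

Sort by right endpoint; whenever an interval is uncovered, place a point at its right end.
Sorted: [4,6] [8,11] [5,12] [11,13] [13,14] [13,15] [10,16]
{[4,6]} hit by 6; {[8,11],[5,12],[11,13]} hit by 11; {[13,14],[13,15],[10,16]} hit by 14.
Points: 6, 11, 14 (3 total).

3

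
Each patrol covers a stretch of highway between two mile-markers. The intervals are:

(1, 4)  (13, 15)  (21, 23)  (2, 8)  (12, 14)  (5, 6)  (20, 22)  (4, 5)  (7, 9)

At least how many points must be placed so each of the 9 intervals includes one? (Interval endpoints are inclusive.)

Process intervals by earliest right end; each time one isn't hit yet, stab at its right endpoint.
By right end: [1,4]  [4,5]  [5,6]  [2,8]  [7,9]  [12,14]  [13,15]  [20,22]  [21,23]
[1,4] uncovered → point at 4; [5,6] uncovered → point at 6; [7,9] uncovered → point at 9; [12,14] uncovered → point at 14; [20,22] uncovered → point at 22.
Points: 4, 6, 9, 14, 22 (5 total).

5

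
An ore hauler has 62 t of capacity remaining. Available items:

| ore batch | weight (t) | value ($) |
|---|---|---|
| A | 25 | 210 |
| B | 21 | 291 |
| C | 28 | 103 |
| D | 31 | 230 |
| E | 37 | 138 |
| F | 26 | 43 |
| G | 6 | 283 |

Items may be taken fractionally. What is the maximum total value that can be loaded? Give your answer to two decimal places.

858.19

Greedy by value/weight ratio, highest first.
Order: G (283/6=47.17) > B (291/21=13.86) > A (210/25=8.40) > D (230/31=7.42) > E (138/37=3.73) > C (103/28=3.68) > F (43/26=1.65)
Fill: take G (6 @ 283) → take B (21 @ 291) → take A (25 @ 210) → take 10/31 of D → 74.19; 62/62 used.
Total value = 858.19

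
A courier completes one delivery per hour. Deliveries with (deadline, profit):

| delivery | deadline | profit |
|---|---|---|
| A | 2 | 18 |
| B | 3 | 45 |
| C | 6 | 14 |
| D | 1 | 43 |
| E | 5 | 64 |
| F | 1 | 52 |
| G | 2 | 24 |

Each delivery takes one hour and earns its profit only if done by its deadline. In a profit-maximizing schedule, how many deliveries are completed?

5

By profit: E(d5,64), F(d1,52), B(d3,45), D(d1,43), G(d2,24), A(d2,18), C(d6,14)
E→slot 5; F→slot 1; B→slot 3; D skipped; G→slot 2; A skipped; C→slot 6.
5 of 7 scheduled.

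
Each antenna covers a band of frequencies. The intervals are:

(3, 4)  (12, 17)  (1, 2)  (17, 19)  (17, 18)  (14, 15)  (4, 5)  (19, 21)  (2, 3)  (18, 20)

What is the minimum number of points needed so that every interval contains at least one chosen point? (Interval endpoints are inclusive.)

By right end: [1,2]  [2,3]  [3,4]  [4,5]  [14,15]  [12,17]  [17,18]  [17,19]  [18,20]  [19,21]
[1,2] uncovered → point at 2; [3,4] uncovered → point at 4; [14,15] uncovered → point at 15; [17,18] uncovered → point at 18; [19,21] uncovered → point at 21.
Points: 2, 4, 15, 18, 21 (5 total).

5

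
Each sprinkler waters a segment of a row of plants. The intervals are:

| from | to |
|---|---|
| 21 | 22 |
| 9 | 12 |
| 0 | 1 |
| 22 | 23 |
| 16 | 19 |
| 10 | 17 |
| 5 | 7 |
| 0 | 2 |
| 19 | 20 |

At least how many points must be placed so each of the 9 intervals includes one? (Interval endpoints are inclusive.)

5

Sort by right endpoint; whenever an interval is uncovered, place a point at its right end.
Sorted: [0,1] [0,2] [5,7] [9,12] [10,17] [16,19] [19,20] [21,22] [22,23]
{[0,1],[0,2]} hit by 1; {[5,7]} hit by 7; {[9,12],[10,17]} hit by 12; {[16,19],[19,20]} hit by 19; {[21,22],[22,23]} hit by 22.
Points: 1, 7, 12, 19, 22 (5 total).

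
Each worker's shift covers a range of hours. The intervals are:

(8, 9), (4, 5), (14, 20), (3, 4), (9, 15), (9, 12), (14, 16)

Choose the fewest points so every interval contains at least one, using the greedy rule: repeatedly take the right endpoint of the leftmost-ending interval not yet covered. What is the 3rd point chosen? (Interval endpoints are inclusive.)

16

By right end: [3,4]  [4,5]  [8,9]  [9,12]  [9,15]  [14,16]  [14,20]
[3,4] uncovered → point at 4; [8,9] uncovered → point at 9; [14,16] uncovered → point at 16.
Points: 4, 9, 16 (3 total).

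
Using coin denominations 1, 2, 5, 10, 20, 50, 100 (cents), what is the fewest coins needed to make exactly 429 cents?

Use the largest denomination that fits, subtract, and repeat.
429 − 4×100→29 − 1×20→9 − 1×5→4 − 2×2→0
Total coins = 4 + 1 + 1 + 2 = 8

8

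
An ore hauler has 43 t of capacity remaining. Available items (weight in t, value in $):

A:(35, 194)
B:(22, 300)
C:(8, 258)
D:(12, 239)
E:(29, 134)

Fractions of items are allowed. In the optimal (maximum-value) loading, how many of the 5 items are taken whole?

3

Order: C (258/8=32.25) > D (239/12=19.92) > B (300/22=13.64) > A (194/35=5.54) > E (134/29=4.62)
Fill: take C (8 @ 258) → take D (12 @ 239) → take B (22 @ 300) → take 1/35 of A → 5.54; 43/43 used.
3 item(s) taken whole; one partial (take 1/35 of A).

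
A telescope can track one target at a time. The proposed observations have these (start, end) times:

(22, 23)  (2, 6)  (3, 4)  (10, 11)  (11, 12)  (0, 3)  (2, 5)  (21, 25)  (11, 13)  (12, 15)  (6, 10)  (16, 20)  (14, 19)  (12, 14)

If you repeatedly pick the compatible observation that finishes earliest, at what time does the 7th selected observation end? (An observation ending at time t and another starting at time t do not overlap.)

19

Sorted by end: (0,3)  (3,4)  (2,5)  (2,6)  (6,10)  (10,11)  (11,12)  (11,13)  (12,14)  (12,15)  (14,19)  (16,20)  (22,23)  (21,25)
take (0,3); take (3,4); skip (2,5); take (6,10); take (10,11); take (11,12); take (12,14); take (14,19); take (22,23); skip (21,25).
Selected: (0,3) (3,4) (6,10) (10,11) (11,12) (12,14) (14,19) (22,23)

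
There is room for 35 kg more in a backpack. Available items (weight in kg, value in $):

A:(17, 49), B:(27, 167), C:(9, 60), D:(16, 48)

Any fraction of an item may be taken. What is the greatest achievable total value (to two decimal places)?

220.81

Order: C (60/9=6.67) > B (167/27=6.19) > D (48/16=3.00) > A (49/17=2.88)
Fill: take C (9 @ 60) → take 26/27 of B → 160.81; 35/35 used.
Total value = 220.81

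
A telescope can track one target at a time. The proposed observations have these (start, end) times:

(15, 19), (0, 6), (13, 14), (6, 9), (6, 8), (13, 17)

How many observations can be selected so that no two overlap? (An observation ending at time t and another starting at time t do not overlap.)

4

Sorted by end: (0,6)  (6,8)  (6,9)  (13,14)  (13,17)  (15,19)
take (0,6); take (6,8); skip (6,9); take (13,14); skip (13,17); take (15,19).
Selected 4 observations.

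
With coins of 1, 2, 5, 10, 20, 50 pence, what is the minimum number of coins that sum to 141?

Use the largest denomination that fits, subtract, and repeat.
141 = 2×50 + 2×20 + 1×1
Total coins = 2 + 2 + 1 = 5

5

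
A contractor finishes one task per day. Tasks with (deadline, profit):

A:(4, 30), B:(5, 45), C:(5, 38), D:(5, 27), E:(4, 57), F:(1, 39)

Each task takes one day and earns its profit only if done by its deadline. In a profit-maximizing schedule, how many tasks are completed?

5

Take jobs in profit order; each goes to the latest open slot no later than its deadline.
Profit order: E=57 B=45 F=39 C=38 A=30 D=27
Assign: E→slot 4, B→slot 5, F→slot 1, C→slot 3, A→slot 2, D skipped.
Slots: [1:F] [2:A] [3:C] [4:E] [5:B]
5 of 6 scheduled.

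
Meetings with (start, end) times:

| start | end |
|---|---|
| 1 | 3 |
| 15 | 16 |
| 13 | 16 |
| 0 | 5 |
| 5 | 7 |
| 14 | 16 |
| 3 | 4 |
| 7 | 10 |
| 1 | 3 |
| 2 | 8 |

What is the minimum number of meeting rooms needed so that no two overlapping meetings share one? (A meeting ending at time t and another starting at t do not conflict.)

Events (time:±→running): 0:+→1 1:+→2 1:+→3 2:+→4 … peak 4.

4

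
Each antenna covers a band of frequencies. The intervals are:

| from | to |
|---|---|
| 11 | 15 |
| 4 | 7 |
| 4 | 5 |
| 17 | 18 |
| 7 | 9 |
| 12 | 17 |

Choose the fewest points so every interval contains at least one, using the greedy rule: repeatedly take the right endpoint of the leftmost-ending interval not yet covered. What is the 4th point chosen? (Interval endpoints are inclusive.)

Sort by right endpoint; whenever an interval is uncovered, place a point at its right end.
Sorted: [4,5] [4,7] [7,9] [11,15] [12,17] [17,18]
{[4,5],[4,7]} hit by 5; {[7,9]} hit by 9; {[11,15],[12,17]} hit by 15; {[17,18]} hit by 18.
Points: 5, 9, 15, 18 (4 total).

18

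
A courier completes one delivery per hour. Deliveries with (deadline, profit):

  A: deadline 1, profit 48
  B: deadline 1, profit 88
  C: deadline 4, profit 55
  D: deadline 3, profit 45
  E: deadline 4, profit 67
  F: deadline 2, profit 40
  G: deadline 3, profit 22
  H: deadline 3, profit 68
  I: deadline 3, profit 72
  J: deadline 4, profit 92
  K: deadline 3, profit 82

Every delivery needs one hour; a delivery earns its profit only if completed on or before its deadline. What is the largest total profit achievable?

334

Sort by profit descending; place each in the latest free slot ≤ its deadline.
Profit order: J=92 B=88 K=82 I=72 H=68 E=67 C=55 A=48 D=45 F=40 G=22
Assign: J→slot 4, B→slot 1, K→slot 3, I→slot 2, H skipped, E skipped, C skipped, A skipped, D skipped, F skipped, G skipped.
Slots: [1:B] [2:I] [3:K] [4:J]
Profit = 88 + 72 + 82 + 92 = 334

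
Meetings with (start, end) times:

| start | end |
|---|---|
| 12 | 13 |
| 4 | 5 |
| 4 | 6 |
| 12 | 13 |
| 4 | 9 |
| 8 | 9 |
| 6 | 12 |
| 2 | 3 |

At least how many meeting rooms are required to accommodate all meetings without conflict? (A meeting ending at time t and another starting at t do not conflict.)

3

The answer is the maximum number of intervals overlapping at any instant.
Events (time:±→running): 2:+→1 3:-→0 4:+→1 4:+→2 4:+→3 … peak 3.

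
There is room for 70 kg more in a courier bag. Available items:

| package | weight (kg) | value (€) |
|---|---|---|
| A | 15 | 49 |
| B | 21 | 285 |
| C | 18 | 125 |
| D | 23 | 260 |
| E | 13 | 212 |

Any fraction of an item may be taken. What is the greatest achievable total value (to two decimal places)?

847.28

Sort by value per unit weight and fill in that order.
Order: E (212/13=16.31) > B (285/21=13.57) > D (260/23=11.30) > C (125/18=6.94) > A (49/15=3.27)
Fill: take E (13 @ 212) → take B (21 @ 285) → take D (23 @ 260) → take 13/18 of C → 90.28; 70/70 used.
Total value = 847.28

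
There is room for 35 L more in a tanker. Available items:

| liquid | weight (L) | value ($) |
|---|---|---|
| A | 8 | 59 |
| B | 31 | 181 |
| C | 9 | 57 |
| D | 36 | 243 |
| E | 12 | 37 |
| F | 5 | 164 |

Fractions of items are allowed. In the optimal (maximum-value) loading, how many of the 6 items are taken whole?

Order: F (164/5=32.80) > A (59/8=7.38) > D (243/36=6.75) > C (57/9=6.33) > B (181/31=5.84) > E (37/12=3.08)
Fill: take F (5 @ 164) → take A (8 @ 59) → take 22/36 of D → 148.50; 35/35 used.
2 item(s) taken whole; one partial (take 22/36 of D).

2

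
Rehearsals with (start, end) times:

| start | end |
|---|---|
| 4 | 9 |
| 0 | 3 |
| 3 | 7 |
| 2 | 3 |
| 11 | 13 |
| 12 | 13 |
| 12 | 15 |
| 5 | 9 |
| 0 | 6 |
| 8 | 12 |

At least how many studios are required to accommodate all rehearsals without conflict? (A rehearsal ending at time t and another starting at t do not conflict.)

4

The answer is the maximum number of intervals overlapping at any instant.
Events (time:±→running): 0:+→1 0:+→2 2:+→3 3:-→2 3:-→1 3:+→2 4:+→3 5:+→4 … peak 4.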